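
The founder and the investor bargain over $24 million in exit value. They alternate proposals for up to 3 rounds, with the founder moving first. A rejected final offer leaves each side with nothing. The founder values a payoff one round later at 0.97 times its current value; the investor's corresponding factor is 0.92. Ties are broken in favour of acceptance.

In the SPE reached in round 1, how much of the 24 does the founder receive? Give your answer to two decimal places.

Round 3 (the founder proposes): the investor will accept anything ≥ 0, so the founder offers 0 and keeps 24.
Round 2 (the investor proposes): the founder can get 24 next round, worth 0.97 × 24 = 23.28 now. The investor offers 23.28 and keeps 24 − 23.28 = 0.72.
Round 1 (the founder proposes): the investor can get 0.72 next round, worth 0.92 × 0.72 = 0.6624 now, so the founder offers 0.6624, keeping 23.3376.

23.34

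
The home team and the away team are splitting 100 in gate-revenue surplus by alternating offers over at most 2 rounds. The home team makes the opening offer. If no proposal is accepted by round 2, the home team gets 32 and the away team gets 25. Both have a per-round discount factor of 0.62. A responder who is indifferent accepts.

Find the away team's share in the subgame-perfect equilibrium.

42.16

Solve by backward induction from round 2.
Round 2 (the away team proposes): the home team gets 32 if talks fail, so the away team offers 32 and keeps 68.
Round 1 (the home team proposes): the away team can get 68 next round, worth 0.62 × 68 = 42.16 now, so the home team offers 42.16, keeping 57.84.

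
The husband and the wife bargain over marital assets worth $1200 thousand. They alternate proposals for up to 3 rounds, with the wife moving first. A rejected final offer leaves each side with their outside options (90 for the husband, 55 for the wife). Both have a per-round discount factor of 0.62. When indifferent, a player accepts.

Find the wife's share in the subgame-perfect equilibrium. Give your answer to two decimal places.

882.68

Solve by backward induction from round 3.
Round 3 (the wife proposes): the husband gets 90 if talks fail, so the wife offers 90 and keeps 1110.
Round 2 (the husband proposes): the wife can get 1110 next round, worth 0.62 × 1110 = 688.2 now; the husband offers that and keeps 511.8.
Round 1 (the wife proposes): the husband can get 511.8 next round, worth 0.62 × 511.8 = 317.316 now. The wife offers 317.316 and keeps 1200 − 317.316 = 882.684.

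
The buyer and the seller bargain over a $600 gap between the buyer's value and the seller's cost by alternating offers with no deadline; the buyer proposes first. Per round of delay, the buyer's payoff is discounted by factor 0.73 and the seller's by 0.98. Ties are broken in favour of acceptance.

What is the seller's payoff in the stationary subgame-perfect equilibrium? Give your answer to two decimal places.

557.84

When the buyer proposes, the seller accepts any offer worth at least 0.98 times what the seller would get by proposing next round; and vice versa.
This gives x = 600 − 0.98y and y = 600 − 0.73x, where x and y are each side's share when it proposes.
Hence (1 − 0.98·0.73)x = 600(1 − 0.98), i.e. 0.2846·x = 12.
x ≈ 42.1644; the seller's share is 600 − x ≈ 557.8356.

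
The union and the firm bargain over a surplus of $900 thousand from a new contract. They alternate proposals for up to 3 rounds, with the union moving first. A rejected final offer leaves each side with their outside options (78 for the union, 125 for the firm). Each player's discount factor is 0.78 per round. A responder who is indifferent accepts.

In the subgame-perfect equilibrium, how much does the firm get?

Round 3 (the union proposes): the firm gets 125 if talks fail, so the union offers 125 and keeps 775.
Round 2 (the firm proposes): the union can get 775 next round, worth 0.78 × 775 = 604.5 now; the firm offers that and keeps 295.5.
Round 1 (the union proposes): the firm can get 295.5 next round, worth 0.78 × 295.5 = 230.49 now. The union offers 230.49 and keeps 900 − 230.49 = 669.51.

230.49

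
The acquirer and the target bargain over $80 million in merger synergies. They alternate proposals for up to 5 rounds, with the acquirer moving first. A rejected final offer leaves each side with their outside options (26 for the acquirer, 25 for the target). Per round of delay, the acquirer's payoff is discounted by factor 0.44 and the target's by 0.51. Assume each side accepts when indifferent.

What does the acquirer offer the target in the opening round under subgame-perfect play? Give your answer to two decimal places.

29.23

Work backward from the last round.
Round 5 (the acquirer proposes): the target gets 25 if talks fail, so the acquirer offers 25 and keeps 55.
Round 4 (the target proposes): the acquirer can get 55 next round, worth 0.44 × 55 = 24.2 now, so the target offers 24.2, keeping 55.8.
Round 3 (the acquirer proposes): the target can get 55.8 next round, worth 0.51 × 55.8 = 28.458 now; the acquirer offers that and keeps 51.542.
Round 2 (the target proposes): the acquirer can get 51.542 next round, worth 0.44 × 51.542 = 22.67848 now; the target offers that and keeps 57.32152.
Round 1 (the acquirer proposes): the target can get 57.32152 next round, worth 0.51 × 57.32152 = 29.2339752 now. The acquirer offers 29.2339752 and keeps 80 − 29.2339752 = 50.7660248.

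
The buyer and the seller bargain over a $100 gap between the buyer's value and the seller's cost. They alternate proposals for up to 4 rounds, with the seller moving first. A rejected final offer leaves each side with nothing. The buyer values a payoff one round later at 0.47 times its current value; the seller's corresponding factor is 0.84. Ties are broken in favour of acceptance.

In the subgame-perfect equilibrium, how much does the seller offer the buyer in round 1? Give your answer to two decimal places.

26.08

Round 4 (the buyer proposes): the seller will accept anything ≥ 0, so the buyer offers 0 and keeps 100.
Round 3 (the seller proposes): the buyer can get 100 next round, worth 0.47 × 100 = 47 now, so the seller offers 47, keeping 53.
Round 2 (the buyer proposes): the seller can get 53 next round, worth 0.84 × 53 = 44.52 now. The buyer offers 44.52 and keeps 100 − 44.52 = 55.48.
Round 1 (the seller proposes): the buyer can get 55.48 next round, worth 0.47 × 55.48 = 26.0756 now; the seller offers that and keeps 73.9244.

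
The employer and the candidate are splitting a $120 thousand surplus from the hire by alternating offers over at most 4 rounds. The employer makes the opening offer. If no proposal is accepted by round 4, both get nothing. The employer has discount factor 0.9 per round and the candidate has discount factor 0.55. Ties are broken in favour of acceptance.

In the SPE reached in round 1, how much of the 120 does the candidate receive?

39.27

Solve by backward induction from round 4.
Round 4 (the candidate proposes): the employer will accept anything ≥ 0, so the candidate offers 0 and keeps 120.
Round 3 (the employer proposes): the candidate can get 120 next round, worth 0.55 × 120 = 66 now, so the employer offers 66, keeping 54.
Round 2 (the candidate proposes): the employer can get 54 next round, worth 0.9 × 54 = 48.6 now. The candidate offers 48.6 and keeps 120 − 48.6 = 71.4.
Round 1 (the employer proposes): the candidate can get 71.4 next round, worth 0.55 × 71.4 = 39.27 now. The employer offers 39.27 and keeps 120 − 39.27 = 80.73.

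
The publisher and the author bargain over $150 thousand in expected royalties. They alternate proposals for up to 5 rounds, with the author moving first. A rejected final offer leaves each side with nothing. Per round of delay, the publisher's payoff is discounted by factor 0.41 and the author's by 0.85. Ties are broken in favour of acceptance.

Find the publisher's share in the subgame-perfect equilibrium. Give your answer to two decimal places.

12.44

Round 5 (the author proposes): rejection yields 0 for the publisher; the author offers 0 and keeps 150.
Round 4 (the publisher proposes): the author can get 150 next round, worth 0.85 × 150 = 127.5 now. The publisher offers 127.5 and keeps 150 − 127.5 = 22.5.
Round 3 (the author proposes): the publisher can get 22.5 next round, worth 0.41 × 22.5 = 9.225 now, so the author offers 9.225, keeping 140.775.
Round 2 (the publisher proposes): the author can get 140.775 next round, worth 0.85 × 140.775 = 119.65875 now. The publisher offers 119.65875 and keeps 150 − 119.65875 = 30.34125.
Round 1 (the author proposes): the publisher can get 30.34125 next round, worth 0.41 × 30.34125 = 12.4399125 now. The author offers 12.4399125 and keeps 150 − 12.4399125 = 137.5600875.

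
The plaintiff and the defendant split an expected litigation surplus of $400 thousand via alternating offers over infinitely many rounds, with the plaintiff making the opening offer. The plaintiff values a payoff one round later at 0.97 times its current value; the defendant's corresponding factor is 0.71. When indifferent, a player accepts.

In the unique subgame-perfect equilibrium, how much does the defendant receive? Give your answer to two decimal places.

27.37

In a stationary SPE each proposer offers the other exactly their discounted continuation value.
If the plaintiff keeps x when proposing and the defendant keeps y when proposing, then x = 400 − 0.71y and y = 400 − 0.97x.
Solving: x = 400(1 − 0.71) / (1 − 0.97·0.71) = 116 / 0.3113 ≈ 372.6309.
The defendant gets 400 − 372.6309 ≈ 27.3691.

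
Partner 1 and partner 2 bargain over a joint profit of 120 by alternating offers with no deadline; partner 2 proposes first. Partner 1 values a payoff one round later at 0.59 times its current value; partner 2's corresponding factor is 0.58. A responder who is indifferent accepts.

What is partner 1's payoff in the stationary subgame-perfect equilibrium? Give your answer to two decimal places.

45.21

In a stationary SPE each proposer offers the other exactly their discounted continuation value.
If partner 2 keeps x when proposing and partner 1 keeps y when proposing, then x = 120 − 0.59y and y = 120 − 0.58x.
Solving: x = 120(1 − 0.59) / (1 − 0.58·0.59) = 49.2 / 0.6578 ≈ 74.7948.
Partner 1 gets 120 − 74.7948 ≈ 45.2052.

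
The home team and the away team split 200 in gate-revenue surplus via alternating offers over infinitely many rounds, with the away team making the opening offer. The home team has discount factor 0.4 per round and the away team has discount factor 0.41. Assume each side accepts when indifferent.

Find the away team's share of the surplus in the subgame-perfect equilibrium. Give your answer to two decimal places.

When the away team proposes, the home team accepts any offer worth at least 0.4 times what the home team would get by proposing next round; and vice versa.
This gives x = 200 − 0.4y and y = 200 − 0.41x, where x and y are each side's share when it proposes.
Hence (1 − 0.4·0.41)x = 200(1 − 0.4), i.e. 0.836·x = 120.
x ≈ 143.5407; the home team's share is 200 − x ≈ 56.4593.

143.54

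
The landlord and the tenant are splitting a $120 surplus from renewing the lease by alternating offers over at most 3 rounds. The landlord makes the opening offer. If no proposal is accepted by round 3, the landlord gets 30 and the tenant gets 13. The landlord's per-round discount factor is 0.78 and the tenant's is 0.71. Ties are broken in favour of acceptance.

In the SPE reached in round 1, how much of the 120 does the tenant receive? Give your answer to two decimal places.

Round 3 (the landlord proposes): the tenant gets 13 if talks fail, so the landlord offers 13 and keeps 107.
Round 2 (the tenant proposes): the landlord can get 107 next round, worth 0.78 × 107 = 83.46 now; the tenant offers that and keeps 36.54.
Round 1 (the landlord proposes): the tenant can get 36.54 next round, worth 0.71 × 36.54 = 25.9434 now; the landlord offers that and keeps 94.0566.

25.94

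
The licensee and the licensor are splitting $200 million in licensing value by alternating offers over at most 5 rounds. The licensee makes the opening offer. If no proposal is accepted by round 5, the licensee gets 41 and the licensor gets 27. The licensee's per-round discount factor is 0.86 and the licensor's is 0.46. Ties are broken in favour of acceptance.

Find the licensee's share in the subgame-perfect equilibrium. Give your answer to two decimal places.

177.80

Round 5 (the licensee proposes): the licensor gets 27 if talks fail, so the licensee offers 27 and keeps 173.
Round 4 (the licensor proposes): the licensee can get 173 next round, worth 0.86 × 173 = 148.78 now, so the licensor offers 148.78, keeping 51.22.
Round 3 (the licensee proposes): the licensor can get 51.22 next round, worth 0.46 × 51.22 = 23.5612 now. The licensee offers 23.5612 and keeps 200 − 23.5612 = 176.4388.
Round 2 (the licensor proposes): the licensee can get 176.4388 next round, worth 0.86 × 176.4388 = 151.737368 now, so the licensor offers 151.737368, keeping 48.262632.
Round 1 (the licensee proposes): the licensor can get 48.262632 next round, worth 0.46 × 48.262632 = 22.20081072 now; the licensee offers that and keeps 177.79918928.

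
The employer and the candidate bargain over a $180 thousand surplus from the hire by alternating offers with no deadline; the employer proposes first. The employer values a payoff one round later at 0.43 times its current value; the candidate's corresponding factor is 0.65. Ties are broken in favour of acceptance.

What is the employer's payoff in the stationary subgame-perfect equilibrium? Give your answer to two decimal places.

When the employer proposes, the candidate accepts any offer worth at least 0.65 times what the candidate would get by proposing next round; and vice versa.
This gives x = 180 − 0.65y and y = 180 − 0.43x, where x and y are each side's share when it proposes.
Hence (1 − 0.65·0.43)x = 180(1 − 0.65), i.e. 0.7205·x = 63.
x ≈ 87.4393; the candidate's share is 180 − x ≈ 92.5607.

87.44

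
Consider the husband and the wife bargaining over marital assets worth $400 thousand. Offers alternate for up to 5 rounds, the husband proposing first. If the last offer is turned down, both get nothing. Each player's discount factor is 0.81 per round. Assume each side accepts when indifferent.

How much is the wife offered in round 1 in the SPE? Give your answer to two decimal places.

101.95

Round 5 (the husband proposes): the wife will accept anything ≥ 0, so the husband offers 0 and keeps 400.
Round 4 (the wife proposes): the husband can get 400 next round, worth 0.81 × 400 = 324 now; the wife offers that and keeps 76.
Round 3 (the husband proposes): the wife can get 76 next round, worth 0.81 × 76 = 61.56 now; the husband offers that and keeps 338.44.
Round 2 (the wife proposes): the husband can get 338.44 next round, worth 0.81 × 338.44 = 274.1364 now. The wife offers 274.1364 and keeps 400 − 274.1364 = 125.8636.
Round 1 (the husband proposes): the wife can get 125.8636 next round, worth 0.81 × 125.8636 = 101.949516 now; the husband offers that and keeps 298.050484.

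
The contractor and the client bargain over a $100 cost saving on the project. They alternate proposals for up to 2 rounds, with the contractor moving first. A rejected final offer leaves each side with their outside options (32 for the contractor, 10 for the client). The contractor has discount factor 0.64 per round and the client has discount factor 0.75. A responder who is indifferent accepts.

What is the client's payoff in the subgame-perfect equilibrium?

51

Round 2 (the client proposes): the contractor gets 32 if talks fail, so the client offers 32 and keeps 68.
Round 1 (the contractor proposes): the client can get 68 next round, worth 0.75 × 68 = 51 now. The contractor offers 51 and keeps 100 − 51 = 49.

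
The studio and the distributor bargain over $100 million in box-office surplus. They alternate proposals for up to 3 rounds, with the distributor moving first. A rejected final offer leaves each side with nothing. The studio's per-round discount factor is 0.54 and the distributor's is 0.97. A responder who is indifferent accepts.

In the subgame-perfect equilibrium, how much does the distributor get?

98.38

Round 3 (the distributor proposes): the studio will accept anything ≥ 0, so the distributor offers 0 and keeps 100.
Round 2 (the studio proposes): the distributor can get 100 next round, worth 0.97 × 100 = 97 now. The studio offers 97 and keeps 100 − 97 = 3.
Round 1 (the distributor proposes): the studio can get 3 next round, worth 0.54 × 3 = 1.62 now. The distributor offers 1.62 and keeps 100 − 1.62 = 98.38.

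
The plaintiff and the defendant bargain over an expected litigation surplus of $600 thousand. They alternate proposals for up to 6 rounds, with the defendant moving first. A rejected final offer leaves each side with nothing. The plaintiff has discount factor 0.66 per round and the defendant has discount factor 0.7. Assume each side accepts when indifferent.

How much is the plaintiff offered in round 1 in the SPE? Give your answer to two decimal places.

Round 6 (the plaintiff proposes): rejection yields 0 for the defendant; the plaintiff offers 0 and keeps 600.
Round 5 (the defendant proposes): the plaintiff can get 600 next round, worth 0.66 × 600 = 396 now, so the defendant offers 396, keeping 204.
Round 4 (the plaintiff proposes): the defendant can get 204 next round, worth 0.7 × 204 = 142.8 now. The plaintiff offers 142.8 and keeps 600 − 142.8 = 457.2.
Round 3 (the defendant proposes): the plaintiff can get 457.2 next round, worth 0.66 × 457.2 = 301.752 now. The defendant offers 301.752 and keeps 600 − 301.752 = 298.248.
Round 2 (the plaintiff proposes): the defendant can get 298.248 next round, worth 0.7 × 298.248 = 208.7736 now; the plaintiff offers that and keeps 391.2264.
Round 1 (the defendant proposes): the plaintiff can get 391.2264 next round, worth 0.66 × 391.2264 = 258.209424 now. The defendant offers 258.209424 and keeps 600 − 258.209424 = 341.790576.

258.21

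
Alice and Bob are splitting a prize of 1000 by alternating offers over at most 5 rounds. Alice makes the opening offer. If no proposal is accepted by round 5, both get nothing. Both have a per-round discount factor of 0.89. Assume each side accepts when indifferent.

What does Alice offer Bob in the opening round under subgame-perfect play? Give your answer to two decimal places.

Round 5 (Alice proposes): Bob will accept anything ≥ 0, so Alice offers 0 and keeps 1000.
Round 4 (Bob proposes): Alice can get 1000 next round, worth 0.89 × 1000 = 890 now, so Bob offers 890, keeping 110.
Round 3 (Alice proposes): Bob can get 110 next round, worth 0.89 × 110 = 97.9 now. Alice offers 97.9 and keeps 1000 − 97.9 = 902.1.
Round 2 (Bob proposes): Alice can get 902.1 next round, worth 0.89 × 902.1 = 802.869 now, so Bob offers 802.869, keeping 197.131.
Round 1 (Alice proposes): Bob can get 197.131 next round, worth 0.89 × 197.131 = 175.44659 now; Alice offers that and keeps 824.55341.

175.45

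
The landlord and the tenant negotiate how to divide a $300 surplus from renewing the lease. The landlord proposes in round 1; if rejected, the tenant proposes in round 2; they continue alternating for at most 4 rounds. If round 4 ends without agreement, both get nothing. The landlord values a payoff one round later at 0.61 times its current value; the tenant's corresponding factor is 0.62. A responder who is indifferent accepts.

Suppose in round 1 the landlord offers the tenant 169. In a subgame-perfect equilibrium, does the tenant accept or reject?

Accept

Work out the tenant's continuation value if the offer is rejected.
Round 4 (the tenant proposes): the landlord will accept anything ≥ 0, so the tenant offers 0 and keeps 300.
Round 3 (the landlord proposes): the tenant can get 300 next round, worth 0.62 × 300 = 186 now, so the landlord offers 186, keeping 114.
Round 2 (the tenant proposes): the landlord can get 114 next round, worth 0.61 × 114 = 69.54 now. The tenant offers 69.54 and keeps 300 − 69.54 = 230.46.
So by rejecting in round 1, the tenant gets 230.46 next round, worth 0.62 × 230.46 = 142.8852 now.
Offer 169 ≥ 142.8852, so the tenant accepts.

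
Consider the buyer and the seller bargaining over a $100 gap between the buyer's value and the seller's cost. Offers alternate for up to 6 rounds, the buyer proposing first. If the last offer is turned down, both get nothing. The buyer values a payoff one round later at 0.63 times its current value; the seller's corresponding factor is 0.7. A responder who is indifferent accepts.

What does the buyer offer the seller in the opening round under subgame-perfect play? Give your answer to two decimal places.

50.94

Round 6 (the seller proposes): the buyer will accept anything ≥ 0, so the seller offers 0 and keeps 100.
Round 5 (the buyer proposes): the seller can get 100 next round, worth 0.7 × 100 = 70 now; the buyer offers that and keeps 30.
Round 4 (the seller proposes): the buyer can get 30 next round, worth 0.63 × 30 = 18.9 now, so the seller offers 18.9, keeping 81.1.
Round 3 (the buyer proposes): the seller can get 81.1 next round, worth 0.7 × 81.1 = 56.77 now; the buyer offers that and keeps 43.23.
Round 2 (the seller proposes): the buyer can get 43.23 next round, worth 0.63 × 43.23 = 27.2349 now, so the seller offers 27.2349, keeping 72.7651.
Round 1 (the buyer proposes): the seller can get 72.7651 next round, worth 0.7 × 72.7651 = 50.93557 now, so the buyer offers 50.93557, keeping 49.06443.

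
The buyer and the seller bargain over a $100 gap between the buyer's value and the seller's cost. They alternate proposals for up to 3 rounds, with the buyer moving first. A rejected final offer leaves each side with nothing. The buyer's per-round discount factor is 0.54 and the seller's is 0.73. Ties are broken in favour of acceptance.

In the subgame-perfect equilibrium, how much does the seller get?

33.58

Round 3 (the buyer proposes): rejection yields 0 for the seller; the buyer offers 0 and keeps 100.
Round 2 (the seller proposes): the buyer can get 100 next round, worth 0.54 × 100 = 54 now, so the seller offers 54, keeping 46.
Round 1 (the buyer proposes): the seller can get 46 next round, worth 0.73 × 46 = 33.58 now. The buyer offers 33.58 and keeps 100 − 33.58 = 66.42.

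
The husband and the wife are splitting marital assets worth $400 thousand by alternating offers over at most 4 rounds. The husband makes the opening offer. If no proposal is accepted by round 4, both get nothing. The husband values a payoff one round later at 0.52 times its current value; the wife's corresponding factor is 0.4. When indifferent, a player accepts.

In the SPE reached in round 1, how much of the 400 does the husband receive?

289.92

Work backward from the last round.
Round 4 (the wife proposes): rejection yields 0 for the husband; the wife offers 0 and keeps 400.
Round 3 (the husband proposes): the wife can get 400 next round, worth 0.4 × 400 = 160 now, so the husband offers 160, keeping 240.
Round 2 (the wife proposes): the husband can get 240 next round, worth 0.52 × 240 = 124.8 now. The wife offers 124.8 and keeps 400 − 124.8 = 275.2.
Round 1 (the husband proposes): the wife can get 275.2 next round, worth 0.4 × 275.2 = 110.08 now; the husband offers that and keeps 289.92.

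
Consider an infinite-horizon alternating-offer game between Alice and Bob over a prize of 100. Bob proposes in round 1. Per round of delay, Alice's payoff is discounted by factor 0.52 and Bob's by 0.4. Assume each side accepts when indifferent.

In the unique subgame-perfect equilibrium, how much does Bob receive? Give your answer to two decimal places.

60.61

When Bob proposes, Alice accepts any offer worth at least 0.52 times what Alice would get by proposing next round; and vice versa.
This gives x = 100 − 0.52y and y = 100 − 0.4x, where x and y are each side's share when it proposes.
Hence (1 − 0.52·0.4)x = 100(1 − 0.52), i.e. 0.792·x = 48.
x ≈ 60.6061; Alice's share is 100 − x ≈ 39.3939.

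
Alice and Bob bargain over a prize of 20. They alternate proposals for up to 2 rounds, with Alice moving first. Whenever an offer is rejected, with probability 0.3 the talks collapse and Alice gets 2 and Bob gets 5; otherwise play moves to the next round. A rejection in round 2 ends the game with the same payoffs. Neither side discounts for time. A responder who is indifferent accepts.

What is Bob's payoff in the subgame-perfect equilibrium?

14.1

By backward induction:
Round 2 (Bob proposes): Alice gets 2 if talks fail, so Bob offers 2 and keeps 18.
Round 1 (Alice proposes): rejecting gives Bob an expected 0.7 × 18 + 0.3 × 5 = 14.1. Alice offers 14.1 and keeps 20 − 14.1 = 5.9.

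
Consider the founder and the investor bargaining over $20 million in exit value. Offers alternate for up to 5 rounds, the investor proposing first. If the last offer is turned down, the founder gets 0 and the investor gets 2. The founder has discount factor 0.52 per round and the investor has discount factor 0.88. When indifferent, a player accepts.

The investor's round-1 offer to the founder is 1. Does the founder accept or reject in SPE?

Reject

Round 5 (the investor proposes): the founder will accept anything ≥ 0, so the investor offers 0 and keeps 20.
Round 4 (the founder proposes): the investor can get 20 next round, worth 0.88 × 20 = 17.6 now, so the founder offers 17.6, keeping 2.4.
Round 3 (the investor proposes): the founder can get 2.4 next round, worth 0.52 × 2.4 = 1.248 now. The investor offers 1.248 and keeps 20 − 1.248 = 18.752.
Round 2 (the founder proposes): the investor can get 18.752 next round, worth 0.88 × 18.752 = 16.50176 now, so the founder offers 16.50176, keeping 3.49824.
So by rejecting in round 1, the founder gets 3.49824 next round, worth 0.52 × 3.49824 = 1.8190848 now.
Offer 1 < 1.8190848, so the founder rejects.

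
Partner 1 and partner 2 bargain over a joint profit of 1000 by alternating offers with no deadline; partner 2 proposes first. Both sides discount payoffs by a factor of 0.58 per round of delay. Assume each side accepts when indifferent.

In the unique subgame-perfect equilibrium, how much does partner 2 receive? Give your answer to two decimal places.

632.91

When partner 2 proposes, partner 1 accepts any offer worth at least 0.58 times what partner 1 would get by proposing next round; and vice versa.
This gives x = 1000 − 0.58y and y = 1000 − 0.58x, where x and y are each side's share when it proposes.
Hence (1 − 0.58·0.58)x = 1000(1 − 0.58), i.e. 0.6636·x = 420.
x ≈ 632.9114; partner 1's share is 1000 − x ≈ 367.0886.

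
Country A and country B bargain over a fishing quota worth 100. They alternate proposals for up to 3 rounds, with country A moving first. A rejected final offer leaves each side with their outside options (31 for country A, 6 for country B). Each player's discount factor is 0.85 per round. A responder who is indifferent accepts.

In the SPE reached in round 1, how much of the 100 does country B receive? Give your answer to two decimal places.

17.09

Round 3 (country A proposes): country B gets 6 if talks fail, so country A offers 6 and keeps 94.
Round 2 (country B proposes): country A can get 94 next round, worth 0.85 × 94 = 79.9 now. Country B offers 79.9 and keeps 100 − 79.9 = 20.1.
Round 1 (country A proposes): country B can get 20.1 next round, worth 0.85 × 20.1 = 17.085 now; country A offers that and keeps 82.915.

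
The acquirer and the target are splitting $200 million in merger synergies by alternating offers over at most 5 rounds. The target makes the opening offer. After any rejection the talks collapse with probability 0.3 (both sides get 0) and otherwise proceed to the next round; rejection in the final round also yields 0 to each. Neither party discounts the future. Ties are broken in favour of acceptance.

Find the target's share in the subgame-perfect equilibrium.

137.42

Round 5 (the target proposes): rejection yields 0 for the acquirer; the target offers 0 and keeps 200.
Round 4 (the acquirer proposes): rejecting gives the target an expected 0.7 × 200 = 140. The acquirer offers 140 and keeps 200 − 140 = 60.
Round 3 (the target proposes): rejecting gives the acquirer an expected 0.7 × 60 = 42. The target offers 42 and keeps 200 − 42 = 158.
Round 2 (the acquirer proposes): rejecting gives the target an expected 0.7 × 158 = 110.6; the acquirer offers that and keeps 89.4.
Round 1 (the target proposes): rejecting gives the acquirer an expected 0.7 × 89.4 = 62.58. The target offers 62.58 and keeps 200 − 62.58 = 137.42.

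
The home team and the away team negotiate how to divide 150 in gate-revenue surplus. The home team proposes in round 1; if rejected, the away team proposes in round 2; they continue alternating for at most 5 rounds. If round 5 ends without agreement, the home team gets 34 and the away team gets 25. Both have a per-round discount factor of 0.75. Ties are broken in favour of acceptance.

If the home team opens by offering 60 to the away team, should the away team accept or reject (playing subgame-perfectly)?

Accept

Round 5 (the home team proposes): the away team gets 25 if talks fail, so the home team offers 25 and keeps 125.
Round 4 (the away team proposes): the home team can get 125 next round, worth 0.75 × 125 = 93.75 now; the away team offers that and keeps 56.25.
Round 3 (the home team proposes): the away team can get 56.25 next round, worth 0.75 × 56.25 = 42.1875 now. The home team offers 42.1875 and keeps 150 − 42.1875 = 107.8125.
Round 2 (the away team proposes): the home team can get 107.8125 next round, worth 0.75 × 107.8125 = 80.859375 now. The away team offers 80.859375 and keeps 150 − 80.859375 = 69.140625.
So by rejecting in round 1, the away team gets 69.140625 next round, worth 0.75 × 69.140625 = 51.85546875 now.
Offer 60 ≥ 51.85546875, so the away team accepts.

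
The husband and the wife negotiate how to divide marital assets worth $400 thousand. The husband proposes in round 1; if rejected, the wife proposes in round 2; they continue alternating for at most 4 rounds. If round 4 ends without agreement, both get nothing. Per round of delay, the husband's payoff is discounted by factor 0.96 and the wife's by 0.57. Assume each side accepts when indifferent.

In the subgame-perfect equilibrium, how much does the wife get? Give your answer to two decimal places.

133.88

Round 4 (the wife proposes): the husband will accept anything ≥ 0, so the wife offers 0 and keeps 400.
Round 3 (the husband proposes): the wife can get 400 next round, worth 0.57 × 400 = 228 now. The husband offers 228 and keeps 400 − 228 = 172.
Round 2 (the wife proposes): the husband can get 172 next round, worth 0.96 × 172 = 165.12 now, so the wife offers 165.12, keeping 234.88.
Round 1 (the husband proposes): the wife can get 234.88 next round, worth 0.57 × 234.88 = 133.8816 now; the husband offers that and keeps 266.1184.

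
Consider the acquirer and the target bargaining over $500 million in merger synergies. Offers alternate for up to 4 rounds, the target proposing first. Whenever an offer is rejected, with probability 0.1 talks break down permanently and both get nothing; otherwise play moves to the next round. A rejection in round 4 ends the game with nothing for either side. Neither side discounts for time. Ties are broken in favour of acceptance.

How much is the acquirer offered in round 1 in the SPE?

Round 4 (the acquirer proposes): rejection yields 0 for the target; the acquirer offers 0 and keeps 500.
Round 3 (the target proposes): rejecting gives the acquirer an expected 0.9 × 500 = 450. The target offers 450 and keeps 500 − 450 = 50.
Round 2 (the acquirer proposes): rejecting gives the target an expected 0.9 × 50 = 45. The acquirer offers 45 and keeps 500 − 45 = 455.
Round 1 (the target proposes): rejecting gives the acquirer an expected 0.9 × 455 = 409.5. The target offers 409.5 and keeps 500 − 409.5 = 90.5.

409.5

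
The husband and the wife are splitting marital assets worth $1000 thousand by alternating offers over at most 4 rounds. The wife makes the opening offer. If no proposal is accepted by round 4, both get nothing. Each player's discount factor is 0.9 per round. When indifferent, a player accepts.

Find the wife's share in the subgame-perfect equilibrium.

Round 4 (the husband proposes): the wife will accept anything ≥ 0, so the husband offers 0 and keeps 1000.
Round 3 (the wife proposes): the husband can get 1000 next round, worth 0.9 × 1000 = 900 now. The wife offers 900 and keeps 1000 − 900 = 100.
Round 2 (the husband proposes): the wife can get 100 next round, worth 0.9 × 100 = 90 now. The husband offers 90 and keeps 1000 − 90 = 910.
Round 1 (the wife proposes): the husband can get 910 next round, worth 0.9 × 910 = 819 now. The wife offers 819 and keeps 1000 − 819 = 181.

181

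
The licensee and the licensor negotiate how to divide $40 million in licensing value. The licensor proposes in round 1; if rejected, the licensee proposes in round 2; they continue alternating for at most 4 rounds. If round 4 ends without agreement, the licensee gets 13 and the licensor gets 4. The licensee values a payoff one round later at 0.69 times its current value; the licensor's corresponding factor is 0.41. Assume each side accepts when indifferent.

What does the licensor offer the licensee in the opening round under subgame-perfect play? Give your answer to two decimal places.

23.31

Work backward from the last round.
Round 4 (the licensee proposes): the licensor gets 4 if talks fail, so the licensee offers 4 and keeps 36.
Round 3 (the licensor proposes): the licensee can get 36 next round, worth 0.69 × 36 = 24.84 now; the licensor offers that and keeps 15.16.
Round 2 (the licensee proposes): the licensor can get 15.16 next round, worth 0.41 × 15.16 = 6.2156 now, so the licensee offers 6.2156, keeping 33.7844.
Round 1 (the licensor proposes): the licensee can get 33.7844 next round, worth 0.69 × 33.7844 = 23.311236 now; the licensor offers that and keeps 16.688764.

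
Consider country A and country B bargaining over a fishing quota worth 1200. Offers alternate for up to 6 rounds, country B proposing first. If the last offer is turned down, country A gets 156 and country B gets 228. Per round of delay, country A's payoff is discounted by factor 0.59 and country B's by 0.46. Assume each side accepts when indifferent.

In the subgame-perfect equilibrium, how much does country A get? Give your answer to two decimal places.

Work backward from the last round.
Round 6 (country A proposes): country B gets 228 if talks fail, so country A offers 228 and keeps 972.
Round 5 (country B proposes): country A can get 972 next round, worth 0.59 × 972 = 573.48 now; country B offers that and keeps 626.52.
Round 4 (country A proposes): country B can get 626.52 next round, worth 0.46 × 626.52 = 288.1992 now; country A offers that and keeps 911.8008.
Round 3 (country B proposes): country A can get 911.8008 next round, worth 0.59 × 911.8008 = 537.962472 now, so country B offers 537.962472, keeping 662.037528.
Round 2 (country A proposes): country B can get 662.037528 next round, worth 0.46 × 662.037528 = 304.53726288 now. Country A offers 304.53726288 and keeps 1200 − 304.53726288 = 895.46273712.
Round 1 (country B proposes): country A can get 895.46273712 next round, worth 0.59 × 895.46273712 = 528.3230149008 now. Country B offers 528.3230149008 and keeps 1200 − 528.3230149008 = 671.6769850992.

528.32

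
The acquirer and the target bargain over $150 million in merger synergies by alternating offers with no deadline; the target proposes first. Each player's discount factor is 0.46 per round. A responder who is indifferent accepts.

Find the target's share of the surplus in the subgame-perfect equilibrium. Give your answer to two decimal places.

102.74

In a stationary SPE each proposer offers the other exactly their discounted continuation value.
If the target keeps x when proposing and the acquirer keeps y when proposing, then x = 150 − 0.46y and y = 150 − 0.46x.
Solving: x = 150(1 − 0.46) / (1 − 0.46·0.46) = 81 / 0.7884 ≈ 102.7397.
The acquirer gets 150 − 102.7397 ≈ 47.2603.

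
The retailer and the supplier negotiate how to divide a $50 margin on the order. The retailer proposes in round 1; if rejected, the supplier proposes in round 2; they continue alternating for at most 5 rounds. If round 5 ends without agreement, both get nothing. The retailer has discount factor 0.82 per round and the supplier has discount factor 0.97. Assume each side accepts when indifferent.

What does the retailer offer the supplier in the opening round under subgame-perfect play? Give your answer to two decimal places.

Work backward from the last round.
Round 5 (the retailer proposes): rejection yields 0 for the supplier; the retailer offers 0 and keeps 50.
Round 4 (the supplier proposes): the retailer can get 50 next round, worth 0.82 × 50 = 41 now. The supplier offers 41 and keeps 50 − 41 = 9.
Round 3 (the retailer proposes): the supplier can get 9 next round, worth 0.97 × 9 = 8.73 now, so the retailer offers 8.73, keeping 41.27.
Round 2 (the supplier proposes): the retailer can get 41.27 next round, worth 0.82 × 41.27 = 33.8414 now; the supplier offers that and keeps 16.1586.
Round 1 (the retailer proposes): the supplier can get 16.1586 next round, worth 0.97 × 16.1586 = 15.673842 now, so the retailer offers 15.673842, keeping 34.326158.

15.67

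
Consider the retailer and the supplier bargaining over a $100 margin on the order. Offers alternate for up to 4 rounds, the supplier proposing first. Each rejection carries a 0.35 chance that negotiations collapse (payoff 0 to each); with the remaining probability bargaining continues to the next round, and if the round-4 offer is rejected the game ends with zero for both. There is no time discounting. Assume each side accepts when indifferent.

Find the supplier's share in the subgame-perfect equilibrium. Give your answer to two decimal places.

49.79

Round 4 (the retailer proposes): the supplier will accept anything ≥ 0, so the retailer offers 0 and keeps 100.
Round 3 (the supplier proposes): rejecting gives the retailer an expected 0.65 × 100 = 65; the supplier offers that and keeps 35.
Round 2 (the retailer proposes): rejecting gives the supplier an expected 0.65 × 35 = 22.75, so the retailer offers 22.75, keeping 77.25.
Round 1 (the supplier proposes): rejecting gives the retailer an expected 0.65 × 77.25 = 50.2125; the supplier offers that and keeps 49.7875.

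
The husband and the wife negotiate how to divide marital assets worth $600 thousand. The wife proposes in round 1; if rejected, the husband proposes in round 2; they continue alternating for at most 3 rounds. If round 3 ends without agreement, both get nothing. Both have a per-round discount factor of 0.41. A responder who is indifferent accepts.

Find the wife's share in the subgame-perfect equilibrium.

454.86

Round 3 (the wife proposes): the husband will accept anything ≥ 0, so the wife offers 0 and keeps 600.
Round 2 (the husband proposes): the wife can get 600 next round, worth 0.41 × 600 = 246 now, so the husband offers 246, keeping 354.
Round 1 (the wife proposes): the husband can get 354 next round, worth 0.41 × 354 = 145.14 now; the wife offers that and keeps 454.86.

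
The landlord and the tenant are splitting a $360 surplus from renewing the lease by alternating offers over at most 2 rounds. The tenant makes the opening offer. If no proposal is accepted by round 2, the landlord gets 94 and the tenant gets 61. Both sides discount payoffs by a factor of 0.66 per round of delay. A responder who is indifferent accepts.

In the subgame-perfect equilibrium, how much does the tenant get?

Round 2 (the landlord proposes): the tenant gets 61 if talks fail, so the landlord offers 61 and keeps 299.
Round 1 (the tenant proposes): the landlord can get 299 next round, worth 0.66 × 299 = 197.34 now; the tenant offers that and keeps 162.66.

162.66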